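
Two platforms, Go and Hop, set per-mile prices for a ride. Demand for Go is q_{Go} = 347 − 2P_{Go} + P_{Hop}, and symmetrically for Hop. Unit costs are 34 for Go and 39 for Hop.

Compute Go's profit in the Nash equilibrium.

Go's profit: π = (P_{Go} − 34)(347 − 2P_{Go} + P_{Hop}).
∂π/∂P_{Go} = 415 − 4P_{Go} + P_{Hop} = 0 ⇒ P_{Go} = 103.75 + 0.25P_{Hop}.
Similarly P_{Hop} = 106.25 + 0.25P_{Go}.
Plugging P_{Hop} into Go's best response: P_{Go} = 103.75 + 0.25(106.25 + 0.25P_{Go}) ⇒ 0.9375P_{Go} = 130.3125, so P_{Go} = 139.
Then P_{Hop} = 106.25 + 0.25·139 = 141.
q_{Go} = 347 − 2·139 + 141 = 210.
Profit = (139 − 34)·210 = 22050.

22050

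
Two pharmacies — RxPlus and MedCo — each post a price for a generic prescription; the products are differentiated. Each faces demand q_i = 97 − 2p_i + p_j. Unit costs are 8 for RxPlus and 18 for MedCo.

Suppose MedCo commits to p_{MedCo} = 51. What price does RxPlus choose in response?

41

RxPlus's profit: π = (p_{RxPlus} − 8)(97 − 2p_{RxPlus} + p_{MedCo}).
∂π/∂p_{RxPlus} = 113 − 4p_{RxPlus} + p_{MedCo} = 0 ⇒ p_{RxPlus} = 28.25 + 0.25p_{MedCo}.
At p_{MedCo} = 51: p_{RxPlus} = 28.25 + 0.25·51 = 41.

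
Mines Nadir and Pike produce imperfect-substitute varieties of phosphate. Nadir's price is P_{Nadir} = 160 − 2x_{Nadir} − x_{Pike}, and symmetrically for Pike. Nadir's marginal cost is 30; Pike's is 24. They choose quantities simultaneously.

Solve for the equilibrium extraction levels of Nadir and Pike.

Mine Nadir's profit: π = x_{Nadir}(160 − 2x_{Nadir} − x_{Pike}) − 30x_{Nadir}.
∂π/∂x_{Nadir} = 130 − 4x_{Nadir} − x_{Pike} = 0 ⇒ x_{Nadir} = 32.5 − 0.25x_{Pike}.
Similarly x_{Pike} = 34 − 0.25x_{Nadir}.
Plugging x_{Pike} into Nadir's best response: x_{Nadir} = 32.5 − 0.25(34 − 0.25x_{Nadir}) ⇒ 0.9375x_{Nadir} = 24, so x_{Nadir} = 25.6.
Then x_{Pike} = 34 − 0.25·25.6 = 27.6.

25.6, 27.6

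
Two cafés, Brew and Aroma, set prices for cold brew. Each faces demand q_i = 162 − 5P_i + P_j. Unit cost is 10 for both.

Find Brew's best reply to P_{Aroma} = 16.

Brew's profit: π = (P_{Brew} − 10)(162 − 5P_{Brew} + P_{Aroma}).
∂π/∂P_{Brew} = 212 − 10P_{Brew} + P_{Aroma} = 0 ⇒ P_{Brew} = 21.2 + 0.1P_{Aroma}.
At P_{Aroma} = 16: P_{Brew} = 21.2 + 0.1·16 = 22.8.

22.8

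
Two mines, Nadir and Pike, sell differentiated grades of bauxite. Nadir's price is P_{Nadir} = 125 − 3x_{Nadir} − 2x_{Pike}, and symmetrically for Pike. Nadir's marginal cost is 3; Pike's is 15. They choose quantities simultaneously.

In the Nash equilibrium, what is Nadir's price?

51

Mine Nadir's profit: π = x_{Nadir}(125 − 3x_{Nadir} − 2x_{Pike}) − 3x_{Nadir}.
∂π/∂x_{Nadir} = 122 − 6x_{Nadir} − 2x_{Pike} = 0 ⇒ x_{Nadir} = 61/3 − (1/3)x_{Pike}.
Similarly x_{Pike} = 55/3 − (1/3)x_{Nadir}.
Solving the two reaction functions simultaneously: (1 − (−1/3)(−1/3))x_{Nadir} = 61/3 − (1/3)·(55/3), so (8/9)x_{Nadir} = 128/9 and x_{Nadir} = 16.
Then x_{Pike} = 55/3 − (1/3)·16 = 13.
P_{Nadir} = 125 − 3·16 − 2·13 = 51.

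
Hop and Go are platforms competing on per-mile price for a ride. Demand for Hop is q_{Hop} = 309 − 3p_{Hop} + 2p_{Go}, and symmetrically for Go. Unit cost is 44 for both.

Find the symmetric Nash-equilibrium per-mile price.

110.25

Hop's profit: π = (p_{Hop} − 44)(309 − 3p_{Hop} + 2p_{Go}).
∂π/∂p_{Hop} = 441 − 6p_{Hop} + 2p_{Go} = 0 ⇒ p_{Hop} = 73.5 + (1/3)p_{Go}.
By symmetry p_{Go} = p_{Hop}; substituting into the reaction function, (2/3)p_{Hop} = 73.5 and p_{Hop} = 110.25.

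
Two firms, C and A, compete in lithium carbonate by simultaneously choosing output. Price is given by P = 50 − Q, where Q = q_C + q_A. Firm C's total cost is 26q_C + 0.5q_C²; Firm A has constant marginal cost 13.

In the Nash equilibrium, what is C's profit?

7.26

Firm C's profit: π = q_C(50 − (q_C + q_A)) − 26q_C − 0.5q_C².
∂π/∂q_C = 24 − 3q_C − q_A = 0, so q_C = 8 − (1/3)q_A.
For A: ∂π/∂q_A = 37 − 2q_A − q_C = 0 ⇒ q_A = 18.5 − 0.5q_C.
Solving the two reaction functions simultaneously: (1 − (−1/3)(−0.5))q_C = 8 − (1/3)·18.5, so (5/6)q_C = 11/6 and q_C = 2.2.
Then q_A = 18.5 − 0.5·2.2 = 17.4.
Price P = 50 − 19.6 = 30.4.
C's profit: (30.4 − 26)·2.2 − 0.5(2.2)² = 7.26.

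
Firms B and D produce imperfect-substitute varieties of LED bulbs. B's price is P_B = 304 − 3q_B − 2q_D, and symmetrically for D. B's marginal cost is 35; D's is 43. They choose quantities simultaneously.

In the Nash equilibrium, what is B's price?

137.375

Firm B's profit: π = q_B(304 − 3q_B − 2q_D) − 35q_B.
∂π/∂q_B = 269 − 6q_B − 2q_D = 0 ⇒ q_B = 269/6 − (1/3)q_D.
Similarly q_D = 43.5 − (1/3)q_B.
Solving the two reaction functions simultaneously: (1 − (−1/3)(−1/3))q_B = 269/6 − (1/3)·43.5, so (8/9)q_B = 91/3 and q_B = 34.125.
Then q_D = 43.5 − (1/3)·34.125 = 32.125.
P_B = 304 − 3·34.125 − 2·32.125 = 137.375.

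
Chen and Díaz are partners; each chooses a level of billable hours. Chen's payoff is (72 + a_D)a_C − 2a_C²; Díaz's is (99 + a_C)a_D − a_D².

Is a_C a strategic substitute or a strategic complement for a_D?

strategic complements

Expanding Chen's payoff: 72a_C + a_Da_C − 2a_C².
∂π/∂a_C = 72 + a_D − 4a_C = 0, so a_C = 18 + 0.25a_D.
The best-response slope da_C/da_D = 0.25 > 0: the reaction function is upward-sloping, so the choices are strategic complements.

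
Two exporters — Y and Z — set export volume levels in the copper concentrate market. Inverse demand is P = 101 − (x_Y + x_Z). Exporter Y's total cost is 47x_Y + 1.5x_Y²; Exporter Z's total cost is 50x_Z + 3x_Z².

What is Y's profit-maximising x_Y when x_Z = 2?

10.4

Exporter Y's profit: π = x_Y(101 − (x_Y + x_Z)) − 47x_Y − 1.5x_Y².
∂π/∂x_Y = 54 − 5x_Y − x_Z = 0, so x_Y = 10.8 − 0.2x_Z.
At x_Z = 2: x_Y = 10.8 − 0.2·2 = 10.4.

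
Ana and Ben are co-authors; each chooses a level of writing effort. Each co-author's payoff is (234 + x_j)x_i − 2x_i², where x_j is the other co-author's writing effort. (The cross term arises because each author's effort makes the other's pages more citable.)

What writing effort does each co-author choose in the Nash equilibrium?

78

Ana's payoff is (234 + x_B)x_A − 2x_A².
∂π/∂x_A = 234 + x_B − 4x_A = 0, so x_A = 58.5 + 0.25x_B.
By symmetry x_B = x_A; substituting into the reaction function, 0.75x_A = 58.5 and x_A = 78.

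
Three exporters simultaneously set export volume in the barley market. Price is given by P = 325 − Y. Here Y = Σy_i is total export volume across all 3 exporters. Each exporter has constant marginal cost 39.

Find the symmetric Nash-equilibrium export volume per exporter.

A representative exporter's profit is π_i = y_i(325 − Y) − 39y_i, with Y = y_i + Σ_{j≠i} y_j.
First-order condition: 286 − 2y_i − Σ_{j≠i} y_j = 0.
In a symmetric equilibrium every exporter chooses the same y, so Σ_{j≠i} y_j = 2y. The condition becomes 286 − 4y = 0, giving y = 286/4 = 71.5.

71.5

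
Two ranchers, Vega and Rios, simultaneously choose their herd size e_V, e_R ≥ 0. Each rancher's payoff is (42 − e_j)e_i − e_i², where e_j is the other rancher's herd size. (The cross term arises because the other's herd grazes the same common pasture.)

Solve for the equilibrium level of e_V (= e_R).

14

Vega's payoff is (42 − e_R)e_V − e_V².
∂π/∂e_V = 42 − e_R − 2e_V = 0, so e_V = 21 − 0.5e_R.
Setting e_V = e_R in the reaction function: e_V = 21 − 0.5e_V, so e_V = 21 / 1.5 = 14.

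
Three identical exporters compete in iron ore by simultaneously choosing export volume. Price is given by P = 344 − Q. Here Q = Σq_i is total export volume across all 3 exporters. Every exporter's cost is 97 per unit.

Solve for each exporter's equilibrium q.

61.75

A representative exporter's profit is π_i = q_i(344 − Q) − 97q_i, with Q = q_i + Σ_{j≠i} q_j.
First-order condition: 247 − 2q_i − Σ_{j≠i} q_j = 0.
Imposing symmetry (q_j = q for all j) turns Σ_{j≠i} q_j into 2q, so 247 = 4q and q = 61.75.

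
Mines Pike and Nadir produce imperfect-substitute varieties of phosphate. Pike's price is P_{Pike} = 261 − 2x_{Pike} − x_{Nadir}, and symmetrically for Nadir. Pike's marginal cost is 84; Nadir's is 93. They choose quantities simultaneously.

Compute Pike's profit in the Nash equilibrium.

Mine Pike's profit: π = x_{Pike}(261 − 2x_{Pike} − x_{Nadir}) − 84x_{Pike}.
∂π/∂x_{Pike} = 177 − 4x_{Pike} − x_{Nadir} = 0 ⇒ x_{Pike} = 44.25 − 0.25x_{Nadir}.
Similarly x_{Nadir} = 42 − 0.25x_{Pike}.
Substituting the second reaction function into the first: x_{Pike} = 44.25 − 0.25(42 − 0.25x_{Pike}), which gives 0.9375x_{Pike} = 33.75 ⇒ x_{Pike} = 36.
Then x_{Nadir} = 42 − 0.25·36 = 33.
P_{Pike} = 261 − 2·36 − 33 = 156.
Profit = (156 − 84)·36 = 2592.

2592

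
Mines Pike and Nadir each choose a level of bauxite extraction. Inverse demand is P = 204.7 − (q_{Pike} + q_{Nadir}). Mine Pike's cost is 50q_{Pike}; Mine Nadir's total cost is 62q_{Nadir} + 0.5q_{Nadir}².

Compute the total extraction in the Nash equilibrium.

Mine Pike's profit: π = q_{Pike}(204.7 − (q_{Pike} + q_{Nadir})) − 50q_{Pike}.
∂π/∂q_{Pike} = 154.7 − 2q_{Pike} − q_{Nadir} = 0, so q_{Pike} = 77.35 − 0.5q_{Nadir}.
For Nadir: ∂π/∂q_{Nadir} = 142.7 − 3q_{Nadir} − q_{Pike} = 0 ⇒ q_{Nadir} = 1427/30 − (1/3)q_{Pike}.
Substituting the second reaction function into the first: q_{Pike} = 77.35 − 0.5(1427/30 − (1/3)q_{Pike}), which gives (5/6)q_{Pike} = 1607/30 ⇒ q_{Pike} = 64.28.
Then q_{Nadir} = 1427/30 − (1/3)·64.28 = 26.14.
Total extraction: 64.28 + 26.14 = 90.42.

90.42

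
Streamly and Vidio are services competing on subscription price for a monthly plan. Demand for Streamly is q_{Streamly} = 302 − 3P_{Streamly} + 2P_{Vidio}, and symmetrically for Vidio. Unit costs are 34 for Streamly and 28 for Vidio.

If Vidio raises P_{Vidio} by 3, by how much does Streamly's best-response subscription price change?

1

Streamly's profit: π = (P_{Streamly} − 34)(302 − 3P_{Streamly} + 2P_{Vidio}).
∂π/∂P_{Streamly} = 404 − 6P_{Streamly} + 2P_{Vidio} = 0 ⇒ P_{Streamly} = 202/3 + (1/3)P_{Vidio}.
The reaction-function slope is 1/3, so a 3-unit rise in P_{Vidio} moves P_{Streamly} by 1/3 × 3 = 1. Streamly's best response rises — the actions are strategic complements.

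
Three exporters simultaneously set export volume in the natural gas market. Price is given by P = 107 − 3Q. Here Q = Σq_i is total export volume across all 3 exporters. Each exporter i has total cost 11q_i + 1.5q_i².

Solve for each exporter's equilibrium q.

A representative exporter's profit is π_i = q_i(107 − 3Q) − 11q_i − 1.5q_i², with Q = q_i + Σ_{j≠i} q_j.
First-order condition: 96 − 9q_i − 3Σ_{j≠i} q_j = 0.
Imposing symmetry (q_j = q for all j) turns Σ_{j≠i} q_j into 2q, so 96 = 15q and q = 6.4.

6.4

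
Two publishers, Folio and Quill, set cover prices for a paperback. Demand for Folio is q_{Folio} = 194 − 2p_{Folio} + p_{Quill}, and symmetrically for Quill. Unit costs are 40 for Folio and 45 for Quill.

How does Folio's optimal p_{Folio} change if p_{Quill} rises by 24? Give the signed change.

6

Folio's profit: π = (p_{Folio} − 40)(194 − 2p_{Folio} + p_{Quill}).
∂π/∂p_{Folio} = 274 − 4p_{Folio} + p_{Quill} = 0 ⇒ p_{Folio} = 68.5 + 0.25p_{Quill}.
The reaction-function slope is 0.25, so a 24-unit rise in p_{Quill} moves p_{Folio} by 0.25 × 24 = 6. Folio's best response rises — the actions are strategic complements.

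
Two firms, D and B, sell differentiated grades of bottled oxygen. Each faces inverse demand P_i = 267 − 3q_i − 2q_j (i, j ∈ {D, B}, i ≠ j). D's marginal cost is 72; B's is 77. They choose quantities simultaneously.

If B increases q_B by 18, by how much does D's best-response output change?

Firm D's profit: π = q_D(267 − 3q_D − 2q_B) − 72q_D.
∂π/∂q_D = 195 − 6q_D − 2q_B = 0 ⇒ q_D = 32.5 − (1/3)q_B.
The reaction-function slope is −1/3, so an 18-unit rise in q_B moves q_D by −1/3 × 18 = −6. D's best response falls — the actions are strategic substitutes.

-6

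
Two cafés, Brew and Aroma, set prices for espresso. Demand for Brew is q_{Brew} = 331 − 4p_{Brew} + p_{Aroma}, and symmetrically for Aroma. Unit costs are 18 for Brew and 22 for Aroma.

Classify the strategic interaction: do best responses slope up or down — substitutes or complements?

Brew's profit: π = (p_{Brew} − 18)(331 − 4p_{Brew} + p_{Aroma}).
∂π/∂p_{Brew} = 403 − 8p_{Brew} + p_{Aroma} = 0 ⇒ p_{Brew} = 50.375 + 0.125p_{Aroma}.
The best-response slope dp_{Brew}/dp_{Aroma} = 0.125 > 0: the reaction function is upward-sloping, so the choices are strategic complements.

strategic complements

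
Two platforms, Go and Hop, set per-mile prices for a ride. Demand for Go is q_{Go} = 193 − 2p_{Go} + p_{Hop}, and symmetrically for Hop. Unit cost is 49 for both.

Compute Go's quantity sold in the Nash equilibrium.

96

Go's profit: π = (p_{Go} − 49)(193 − 2p_{Go} + p_{Hop}).
∂π/∂p_{Go} = 291 − 4p_{Go} + p_{Hop} = 0 ⇒ p_{Go} = 72.75 + 0.25p_{Hop}.
The game is symmetric, so in equilibrium p_{Hop} = p_{Go}: the reaction function gives 0.75p_{Go} = 72.75, hence p_{Go} = 97.
q_{Go} = 193 − 2·97 + 97 = 96.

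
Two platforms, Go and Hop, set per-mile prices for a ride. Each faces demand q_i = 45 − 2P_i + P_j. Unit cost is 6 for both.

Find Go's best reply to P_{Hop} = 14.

Go's profit: π = (P_{Go} − 6)(45 − 2P_{Go} + P_{Hop}).
∂π/∂P_{Go} = 57 − 4P_{Go} + P_{Hop} = 0 ⇒ P_{Go} = 14.25 + 0.25P_{Hop}.
At P_{Hop} = 14: P_{Go} = 14.25 + 0.25·14 = 17.75.

17.75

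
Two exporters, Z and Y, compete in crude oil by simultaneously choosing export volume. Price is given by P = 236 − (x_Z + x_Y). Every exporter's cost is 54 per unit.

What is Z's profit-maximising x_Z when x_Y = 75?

53.5

Exporter Z's profit: π = x_Z(236 − (x_Z + x_Y)) − 54x_Z.
∂π/∂x_Z = 182 − 2x_Z − x_Y = 0, so x_Z = 91 − 0.5x_Y.
At x_Y = 75: x_Z = 91 − 0.5·75 = 53.5.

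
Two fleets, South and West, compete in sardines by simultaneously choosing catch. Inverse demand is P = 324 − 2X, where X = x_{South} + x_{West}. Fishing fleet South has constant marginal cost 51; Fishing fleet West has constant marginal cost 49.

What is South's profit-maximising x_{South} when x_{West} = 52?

Fishing fleet South's profit: π = x_{South}(324 − 2(x_{South} + x_{West})) − 51x_{South}.
∂π/∂x_{South} = 273 − 4x_{South} − 2x_{West} = 0, so x_{South} = 68.25 − 0.5x_{West}.
At x_{West} = 52: x_{South} = 68.25 − 0.5·52 = 42.25.

42.25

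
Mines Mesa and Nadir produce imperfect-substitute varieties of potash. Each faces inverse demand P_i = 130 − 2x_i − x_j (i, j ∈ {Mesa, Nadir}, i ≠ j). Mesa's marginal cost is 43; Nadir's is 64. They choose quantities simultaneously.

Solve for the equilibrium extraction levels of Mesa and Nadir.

18.8, 11.8

Mine Mesa's profit: π = x_{Mesa}(130 − 2x_{Mesa} − x_{Nadir}) − 43x_{Mesa}.
∂π/∂x_{Mesa} = 87 − 4x_{Mesa} − x_{Nadir} = 0 ⇒ x_{Mesa} = 21.75 − 0.25x_{Nadir}.
Similarly x_{Nadir} = 16.5 − 0.25x_{Mesa}.
Plugging x_{Nadir} into Mesa's best response: x_{Mesa} = 21.75 − 0.25(16.5 − 0.25x_{Mesa}) ⇒ 0.9375x_{Mesa} = 17.625, so x_{Mesa} = 18.8.
Then x_{Nadir} = 16.5 − 0.25·18.8 = 11.8.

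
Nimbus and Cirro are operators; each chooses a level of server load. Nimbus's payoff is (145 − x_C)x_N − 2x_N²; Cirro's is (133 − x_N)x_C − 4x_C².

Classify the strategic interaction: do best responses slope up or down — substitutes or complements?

Expanding Nimbus's payoff: 145x_N − x_Cx_N − 2x_N².
∂π/∂x_N = 145 − x_C − 4x_N = 0, so x_N = 36.25 − 0.25x_C.
The best-response slope dx_N/dx_C = −0.25 < 0: the reaction function is downward-sloping, so the choices are strategic substitutes.

strategic substitutes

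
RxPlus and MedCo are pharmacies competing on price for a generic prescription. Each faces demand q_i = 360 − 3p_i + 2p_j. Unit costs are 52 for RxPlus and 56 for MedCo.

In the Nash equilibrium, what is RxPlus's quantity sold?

233.25

RxPlus's profit: π = (p_{RxPlus} − 52)(360 − 3p_{RxPlus} + 2p_{MedCo}).
∂π/∂p_{RxPlus} = 516 − 6p_{RxPlus} + 2p_{MedCo} = 0 ⇒ p_{RxPlus} = 86 + (1/3)p_{MedCo}.
Similarly p_{MedCo} = 88 + (1/3)p_{RxPlus}.
Solving the two reaction functions simultaneously: (1 − (1/3)(1/3))p_{RxPlus} = 86 + (1/3)·88, so (8/9)p_{RxPlus} = 346/3 and p_{RxPlus} = 129.75.
Then p_{MedCo} = 88 + (1/3)·129.75 = 131.25.
q_{RxPlus} = 360 − 3·129.75 + 2·131.25 = 233.25.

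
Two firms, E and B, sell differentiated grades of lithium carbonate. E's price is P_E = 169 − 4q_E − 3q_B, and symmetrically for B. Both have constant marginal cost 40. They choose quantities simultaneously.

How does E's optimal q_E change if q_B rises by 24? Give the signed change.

Firm E's profit: π = q_E(169 − 4q_E − 3q_B) − 40q_E.
∂π/∂q_E = 129 − 8q_E − 3q_B = 0 ⇒ q_E = 16.125 − 0.375q_B.
The reaction-function slope is −0.375, so a 24-unit rise in q_B moves q_E by −0.375 × 24 = −9. E's best response falls — the actions are strategic substitutes.

-9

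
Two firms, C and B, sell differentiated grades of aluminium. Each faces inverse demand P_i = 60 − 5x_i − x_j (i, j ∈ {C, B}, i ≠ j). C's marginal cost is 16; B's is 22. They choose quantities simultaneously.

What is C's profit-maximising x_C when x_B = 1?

4.3

Firm C's profit: π = x_C(60 − 5x_C − x_B) − 16x_C.
∂π/∂x_C = 44 − 10x_C − x_B = 0 ⇒ x_C = 4.4 − 0.1x_B.
At x_B = 1: x_C = 4.4 − 0.1·1 = 4.3.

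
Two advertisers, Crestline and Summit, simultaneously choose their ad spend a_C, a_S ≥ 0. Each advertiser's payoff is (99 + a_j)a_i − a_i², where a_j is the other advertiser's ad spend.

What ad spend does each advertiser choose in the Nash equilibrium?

Crestline's payoff is (99 + a_S)a_C − a_C².
∂π/∂a_C = 99 + a_S − 2a_C = 0, so a_C = 49.5 + 0.5a_S.
The game is symmetric, so in equilibrium a_S = a_C: the reaction function gives 0.5a_C = 49.5, hence a_C = 99.

99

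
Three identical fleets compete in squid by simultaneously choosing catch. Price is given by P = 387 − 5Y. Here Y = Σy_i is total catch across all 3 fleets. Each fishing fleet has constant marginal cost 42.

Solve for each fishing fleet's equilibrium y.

17.25

A representative fishing fleet's profit is π_i = y_i(387 − 5Y) − 42y_i, with Y = y_i + Σ_{j≠i} y_j.
First-order condition: 345 − 10y_i − 5Σ_{j≠i} y_j = 0.
With identical fishing fleets, set every y_j = y: then 345 − 10y − 10y = 0, i.e. y = 345/20 = 17.25.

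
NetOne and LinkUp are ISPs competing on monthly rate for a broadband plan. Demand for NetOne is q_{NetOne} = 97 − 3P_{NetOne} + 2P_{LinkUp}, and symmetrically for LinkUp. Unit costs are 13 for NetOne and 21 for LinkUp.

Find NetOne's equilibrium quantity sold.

NetOne's profit: π = (P_{NetOne} − 13)(97 − 3P_{NetOne} + 2P_{LinkUp}).
∂π/∂P_{NetOne} = 136 − 6P_{NetOne} + 2P_{LinkUp} = 0 ⇒ P_{NetOne} = 68/3 + (1/3)P_{LinkUp}.
Similarly P_{LinkUp} = 80/3 + (1/3)P_{NetOne}.
Plugging P_{LinkUp} into NetOne's best response: P_{NetOne} = 68/3 + (1/3)(80/3 + (1/3)P_{NetOne}) ⇒ (8/9)P_{NetOne} = 284/9, so P_{NetOne} = 35.5.
Then P_{LinkUp} = 80/3 + (1/3)·35.5 = 38.5.
q_{NetOne} = 97 − 3·35.5 + 2·38.5 = 67.5.

67.5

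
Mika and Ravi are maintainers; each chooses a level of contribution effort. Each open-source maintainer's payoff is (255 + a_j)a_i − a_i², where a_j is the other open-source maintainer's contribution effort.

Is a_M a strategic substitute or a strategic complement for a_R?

Mika's payoff is (255 + a_R)a_M − a_M².
∂π/∂a_M = 255 + a_R − 2a_M = 0, so a_M = 127.5 + 0.5a_R.
The best-response slope da_M/da_R = 0.5 > 0: the reaction function is upward-sloping, so the choices are strategic complements.

strategic complements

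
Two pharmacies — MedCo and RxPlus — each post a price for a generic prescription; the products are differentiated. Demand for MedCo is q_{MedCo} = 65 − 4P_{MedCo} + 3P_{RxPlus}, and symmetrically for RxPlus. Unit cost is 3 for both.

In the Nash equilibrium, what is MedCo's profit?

615.04

MedCo's profit: π = (P_{MedCo} − 3)(65 − 4P_{MedCo} + 3P_{RxPlus}).
∂π/∂P_{MedCo} = 77 − 8P_{MedCo} + 3P_{RxPlus} = 0 ⇒ P_{MedCo} = 9.625 + 0.375P_{RxPlus}.
Setting P_{MedCo} = P_{RxPlus} in the reaction function: P_{MedCo} = 9.625 + 0.375P_{MedCo}, so P_{MedCo} = 9.625 / 0.625 = 15.4.
q_{MedCo} = 65 − 4·15.4 + 3·15.4 = 49.6.
Profit = (15.4 − 3)·49.6 = 615.04.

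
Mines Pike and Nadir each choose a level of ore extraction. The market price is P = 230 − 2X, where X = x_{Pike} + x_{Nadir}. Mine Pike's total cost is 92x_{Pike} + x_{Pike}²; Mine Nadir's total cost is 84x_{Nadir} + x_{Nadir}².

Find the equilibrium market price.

159

Mine Pike's profit: π = x_{Pike}(230 − 2(x_{Pike} + x_{Nadir})) − 92x_{Pike} − x_{Pike}².
∂π/∂x_{Pike} = 138 − 6x_{Pike} − 2x_{Nadir} = 0, so x_{Pike} = 23 − (1/3)x_{Nadir}.
By the same steps for Nadir: x_{Nadir} = 73/3 − (1/3)x_{Pike}.
Substituting the second reaction function into the first: x_{Pike} = 23 − (1/3)(73/3 − (1/3)x_{Pike}), which gives (8/9)x_{Pike} = 134/9 ⇒ x_{Pike} = 16.75.
Then x_{Nadir} = 73/3 − (1/3)·16.75 = 18.75.
Equilibrium price: P = 230 − 2·35.5 = 159.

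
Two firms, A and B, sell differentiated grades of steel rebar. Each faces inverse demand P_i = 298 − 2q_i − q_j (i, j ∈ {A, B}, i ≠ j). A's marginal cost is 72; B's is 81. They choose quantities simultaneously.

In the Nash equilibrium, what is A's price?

163.6

Firm A's profit: π = q_A(298 − 2q_A − q_B) − 72q_A.
∂π/∂q_A = 226 − 4q_A − q_B = 0 ⇒ q_A = 56.5 − 0.25q_B.
Similarly q_B = 54.25 − 0.25q_A.
Solving the two reaction functions simultaneously: (1 − (−0.25)(−0.25))q_A = 56.5 − 0.25·54.25, so 0.9375q_A = 42.9375 and q_A = 45.8.
Then q_B = 54.25 − 0.25·45.8 = 42.8.
P_A = 298 − 2·45.8 − 42.8 = 163.6.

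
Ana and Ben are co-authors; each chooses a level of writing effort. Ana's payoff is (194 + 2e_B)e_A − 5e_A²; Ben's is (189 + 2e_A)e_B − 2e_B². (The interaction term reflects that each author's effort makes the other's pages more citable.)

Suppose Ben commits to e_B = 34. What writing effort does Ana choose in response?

Expanding Ana's payoff: 194e_A + 2e_Be_A − 5e_A².
∂π/∂e_A = 194 + 2e_B − 10e_A = 0, so e_A = 19.4 + 0.2e_B.
At e_B = 34: e_A = 19.4 + 0.2·34 = 26.2.

26.2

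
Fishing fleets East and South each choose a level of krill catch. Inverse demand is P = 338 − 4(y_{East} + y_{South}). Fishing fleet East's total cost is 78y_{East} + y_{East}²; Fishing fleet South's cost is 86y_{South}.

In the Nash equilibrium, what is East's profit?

1402.8125

Fishing fleet East's profit: π = y_{East}(338 − 4(y_{East} + y_{South})) − 78y_{East} − y_{East}².
∂π/∂y_{East} = 260 − 10y_{East} − 4y_{South} = 0, so y_{East} = 26 − 0.4y_{South}.
For South: ∂π/∂y_{South} = 252 − 8y_{South} − 4y_{East} = 0 ⇒ y_{South} = 31.5 − 0.5y_{East}.
Solving the two reaction functions simultaneously: (1 − (−0.4)(−0.5))y_{East} = 26 − 0.4·31.5, so 0.8y_{East} = 13.4 and y_{East} = 16.75.
Then y_{South} = 31.5 − 0.5·16.75 = 23.125.
Price P = 338 − 4·39.875 = 178.5.
East's profit: (178.5 − 78)·16.75 − (16.75)² = 1402.8125.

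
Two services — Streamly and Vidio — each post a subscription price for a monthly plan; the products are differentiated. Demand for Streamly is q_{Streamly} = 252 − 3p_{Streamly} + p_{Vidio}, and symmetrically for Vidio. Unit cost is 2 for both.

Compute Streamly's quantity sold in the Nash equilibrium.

Streamly's profit: π = (p_{Streamly} − 2)(252 − 3p_{Streamly} + p_{Vidio}).
∂π/∂p_{Streamly} = 258 − 6p_{Streamly} + p_{Vidio} = 0 ⇒ p_{Streamly} = 43 + (1/6)p_{Vidio}.
Setting p_{Streamly} = p_{Vidio} in the reaction function: p_{Streamly} = 43 + (1/6)p_{Streamly}, so p_{Streamly} = 43 / (5/6) = 51.6.
q_{Streamly} = 252 − 3·51.6 + 51.6 = 148.8.

148.8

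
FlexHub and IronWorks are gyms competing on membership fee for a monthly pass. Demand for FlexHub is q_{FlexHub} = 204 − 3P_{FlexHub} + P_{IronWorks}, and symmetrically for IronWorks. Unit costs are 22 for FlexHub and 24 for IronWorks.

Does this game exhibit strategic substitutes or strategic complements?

FlexHub's profit: π = (P_{FlexHub} − 22)(204 − 3P_{FlexHub} + P_{IronWorks}).
∂π/∂P_{FlexHub} = 270 − 6P_{FlexHub} + P_{IronWorks} = 0 ⇒ P_{FlexHub} = 45 + (1/6)P_{IronWorks}.
The best-response slope dP_{FlexHub}/dP_{IronWorks} = 1/6 > 0: the reaction function is upward-sloping, so the choices are strategic complements.

strategic complements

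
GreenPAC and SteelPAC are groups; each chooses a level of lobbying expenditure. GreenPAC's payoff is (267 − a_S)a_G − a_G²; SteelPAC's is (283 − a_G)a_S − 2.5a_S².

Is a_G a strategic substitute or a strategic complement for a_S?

strategic substitutes

Expanding GreenPAC's payoff: 267a_G − a_Sa_G − a_G².
∂π/∂a_G = 267 − a_S − 2a_G = 0, so a_G = 133.5 − 0.5a_S.
The best-response slope da_G/da_S = −0.5 < 0: the reaction function is downward-sloping, so the choices are strategic substitutes.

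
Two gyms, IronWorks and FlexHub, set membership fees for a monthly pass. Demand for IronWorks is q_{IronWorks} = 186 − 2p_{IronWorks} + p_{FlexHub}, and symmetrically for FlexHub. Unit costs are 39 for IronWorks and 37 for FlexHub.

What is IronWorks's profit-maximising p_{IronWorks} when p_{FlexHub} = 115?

IronWorks's profit: π = (p_{IronWorks} − 39)(186 − 2p_{IronWorks} + p_{FlexHub}).
∂π/∂p_{IronWorks} = 264 − 4p_{IronWorks} + p_{FlexHub} = 0 ⇒ p_{IronWorks} = 66 + 0.25p_{FlexHub}.
At p_{FlexHub} = 115: p_{IronWorks} = 66 + 0.25·115 = 94.75.

94.75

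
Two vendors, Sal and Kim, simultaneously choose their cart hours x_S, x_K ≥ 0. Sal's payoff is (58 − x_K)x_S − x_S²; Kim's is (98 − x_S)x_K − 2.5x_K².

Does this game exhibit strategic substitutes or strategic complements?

strategic substitutes

Expanding Sal's payoff: 58x_S − x_Kx_S − x_S².
∂π/∂x_S = 58 − x_K − 2x_S = 0, so x_S = 29 − 0.5x_K.
The best-response slope dx_S/dx_K = −0.5 < 0: the reaction function is downward-sloping, so the choices are strategic substitutes.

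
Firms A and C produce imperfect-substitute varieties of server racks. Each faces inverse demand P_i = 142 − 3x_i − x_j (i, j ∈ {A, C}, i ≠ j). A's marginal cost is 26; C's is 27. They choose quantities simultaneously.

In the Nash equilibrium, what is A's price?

Firm A's profit: π = x_A(142 − 3x_A − x_C) − 26x_A.
∂π/∂x_A = 116 − 6x_A − x_C = 0 ⇒ x_A = 58/3 − (1/6)x_C.
Similarly x_C = 115/6 − (1/6)x_A.
Plugging x_C into A's best response: x_A = 58/3 − (1/6)(115/6 − (1/6)x_A) ⇒ (35/36)x_A = 581/36, so x_A = 16.6.
Then x_C = 115/6 − (1/6)·16.6 = 16.4.
P_A = 142 − 3·16.6 − 16.4 = 75.8.

75.8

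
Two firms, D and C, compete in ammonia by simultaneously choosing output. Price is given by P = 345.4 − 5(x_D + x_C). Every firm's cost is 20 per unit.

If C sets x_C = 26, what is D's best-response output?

Firm D's profit: π = x_D(345.4 − 5(x_D + x_C)) − 20x_D.
∂π/∂x_D = 325.4 − 10x_D − 5x_C = 0, so x_D = 32.54 − 0.5x_C.
At x_C = 26: x_D = 32.54 − 0.5·26 = 19.54.

19.54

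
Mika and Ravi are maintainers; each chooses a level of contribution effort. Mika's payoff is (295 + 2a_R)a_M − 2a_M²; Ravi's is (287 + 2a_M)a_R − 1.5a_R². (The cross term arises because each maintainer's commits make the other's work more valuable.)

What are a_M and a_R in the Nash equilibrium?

Expanding Mika's payoff: 295a_M + 2a_Ra_M − 2a_M².
∂π/∂a_M = 295 + 2a_R − 4a_M = 0, so a_M = 73.75 + 0.5a_R.
Likewise for Ravi: a_R = 287/3 + (2/3)a_M.
Substituting the second reaction function into the first: a_M = 73.75 + 0.5(287/3 + (2/3)a_M), which gives (2/3)a_M = 1459/12 ⇒ a_M = 182.375.
Then a_R = 287/3 + (2/3)·182.375 = 217.25.

182.375, 217.25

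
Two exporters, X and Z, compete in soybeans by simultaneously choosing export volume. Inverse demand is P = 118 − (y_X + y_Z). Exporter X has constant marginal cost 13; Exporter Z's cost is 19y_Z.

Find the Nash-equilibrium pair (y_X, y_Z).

37, 31

Exporter X's profit: π = y_X(118 − (y_X + y_Z)) − 13y_X.
∂π/∂y_X = 105 − 2y_X − y_Z = 0, so y_X = 52.5 − 0.5y_Z.
By the same steps for Z: y_Z = 49.5 − 0.5y_X.
Substituting the second reaction function into the first: y_X = 52.5 − 0.5(49.5 − 0.5y_X), which gives 0.75y_X = 27.75 ⇒ y_X = 37.
Then y_Z = 49.5 − 0.5·37 = 31.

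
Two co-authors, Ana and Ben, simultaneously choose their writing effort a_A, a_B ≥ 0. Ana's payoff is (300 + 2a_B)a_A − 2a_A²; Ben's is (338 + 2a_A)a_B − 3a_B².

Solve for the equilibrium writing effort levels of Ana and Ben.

123.8, 97.6

Expanding Ana's payoff: 300a_A + 2a_Ba_A − 2a_A².
∂π/∂a_A = 300 + 2a_B − 4a_A = 0, so a_A = 75 + 0.5a_B.
Likewise for Ben: a_B = 169/3 + (1/3)a_A.
Plugging a_B into Ana's best response: a_A = 75 + 0.5(169/3 + (1/3)a_A) ⇒ (5/6)a_A = 619/6, so a_A = 123.8.
Then a_B = 169/3 + (1/3)·123.8 = 97.6.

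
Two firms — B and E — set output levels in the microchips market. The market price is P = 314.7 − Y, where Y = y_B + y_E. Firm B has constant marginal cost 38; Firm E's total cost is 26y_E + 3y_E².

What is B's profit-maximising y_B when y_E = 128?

Firm B's profit: π = y_B(314.7 − (y_B + y_E)) − 38y_B.
∂π/∂y_B = 276.7 − 2y_B − y_E = 0, so y_B = 138.35 − 0.5y_E.
At y_E = 128: y_B = 138.35 − 0.5·128 = 74.35.

74.35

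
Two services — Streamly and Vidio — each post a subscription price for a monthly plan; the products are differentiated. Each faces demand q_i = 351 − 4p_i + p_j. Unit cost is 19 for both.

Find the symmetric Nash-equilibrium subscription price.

Streamly's profit: π = (p_{Streamly} − 19)(351 − 4p_{Streamly} + p_{Vidio}).
∂π/∂p_{Streamly} = 427 − 8p_{Streamly} + p_{Vidio} = 0 ⇒ p_{Streamly} = 53.375 + 0.125p_{Vidio}.
Setting p_{Streamly} = p_{Vidio} in the reaction function: p_{Streamly} = 53.375 + 0.125p_{Streamly}, so p_{Streamly} = 53.375 / 0.875 = 61.

61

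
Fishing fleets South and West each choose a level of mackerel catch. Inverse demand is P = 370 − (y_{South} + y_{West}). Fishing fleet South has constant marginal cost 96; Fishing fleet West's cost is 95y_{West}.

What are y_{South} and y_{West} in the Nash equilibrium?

91, 92

Fishing fleet South's profit: π = y_{South}(370 − (y_{South} + y_{West})) − 96y_{South}.
∂π/∂y_{South} = 274 − 2y_{South} − y_{West} = 0, so y_{South} = 137 − 0.5y_{West}.
By the same steps for West: y_{West} = 137.5 − 0.5y_{South}.
Solving the two reaction functions simultaneously: (1 − (−0.5)(−0.5))y_{South} = 137 − 0.5·137.5, so 0.75y_{South} = 68.25 and y_{South} = 91.
Then y_{West} = 137.5 − 0.5·91 = 92.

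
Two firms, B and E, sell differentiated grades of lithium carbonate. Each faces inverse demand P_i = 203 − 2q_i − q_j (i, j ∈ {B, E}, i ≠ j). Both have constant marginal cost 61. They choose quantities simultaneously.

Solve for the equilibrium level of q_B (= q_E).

28.4

Firm B's profit: π = q_B(203 − 2q_B − q_E) − 61q_B.
∂π/∂q_B = 142 − 4q_B − q_E = 0 ⇒ q_B = 35.5 − 0.25q_E.
The game is symmetric, so in equilibrium q_E = q_B: the reaction function gives 1.25q_B = 35.5, hence q_B = 28.4.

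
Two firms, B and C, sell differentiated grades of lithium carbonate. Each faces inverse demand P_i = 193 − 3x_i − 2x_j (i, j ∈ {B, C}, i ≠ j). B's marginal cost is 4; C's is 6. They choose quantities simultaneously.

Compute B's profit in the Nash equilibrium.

Firm B's profit: π = x_B(193 − 3x_B − 2x_C) − 4x_B.
∂π/∂x_B = 189 − 6x_B − 2x_C = 0 ⇒ x_B = 31.5 − (1/3)x_C.
Similarly x_C = 187/6 − (1/3)x_B.
Solving the two reaction functions simultaneously: (1 − (−1/3)(−1/3))x_B = 31.5 − (1/3)·(187/6), so (8/9)x_B = 190/9 and x_B = 23.75.
Then x_C = 187/6 − (1/3)·23.75 = 23.25.
P_B = 193 − 3·23.75 − 2·23.25 = 75.25.
Profit = (75.25 − 4)·23.75 = 1692.1875.

1692.1875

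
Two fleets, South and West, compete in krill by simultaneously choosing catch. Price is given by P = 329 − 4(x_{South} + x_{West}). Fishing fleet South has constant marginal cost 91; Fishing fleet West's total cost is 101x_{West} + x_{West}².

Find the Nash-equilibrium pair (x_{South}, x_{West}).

Fishing fleet South's profit: π = x_{South}(329 − 4(x_{South} + x_{West})) − 91x_{South}.
∂π/∂x_{South} = 238 − 8x_{South} − 4x_{West} = 0, so x_{South} = 29.75 − 0.5x_{West}.
For West: ∂π/∂x_{West} = 228 − 10x_{West} − 4x_{South} = 0 ⇒ x_{West} = 22.8 − 0.4x_{South}.
Solving the two reaction functions simultaneously: (1 − (−0.5)(−0.4))x_{South} = 29.75 − 0.5·22.8, so 0.8x_{South} = 18.35 and x_{South} = 22.9375.
Then x_{West} = 22.8 − 0.4·22.9375 = 13.625.

22.9375, 13.625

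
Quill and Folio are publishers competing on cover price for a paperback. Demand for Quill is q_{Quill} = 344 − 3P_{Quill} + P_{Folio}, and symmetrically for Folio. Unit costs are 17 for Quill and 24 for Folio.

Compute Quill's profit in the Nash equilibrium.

Quill's profit: π = (P_{Quill} − 17)(344 − 3P_{Quill} + P_{Folio}).
∂π/∂P_{Quill} = 395 − 6P_{Quill} + P_{Folio} = 0 ⇒ P_{Quill} = 395/6 + (1/6)P_{Folio}.
Similarly P_{Folio} = 208/3 + (1/6)P_{Quill}.
Substituting the second reaction function into the first: P_{Quill} = 395/6 + (1/6)(208/3 + (1/6)P_{Quill}), which gives (35/36)P_{Quill} = 1393/18 ⇒ P_{Quill} = 79.6.
Then P_{Folio} = 208/3 + (1/6)·79.6 = 82.6.
q_{Quill} = 344 − 3·79.6 + 82.6 = 187.8.
Profit = (79.6 − 17)·187.8 = 11756.28.

11756.28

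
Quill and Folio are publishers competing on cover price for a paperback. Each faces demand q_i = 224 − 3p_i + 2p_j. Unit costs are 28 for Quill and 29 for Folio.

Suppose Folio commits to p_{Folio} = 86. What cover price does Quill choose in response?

80

Quill's profit: π = (p_{Quill} − 28)(224 − 3p_{Quill} + 2p_{Folio}).
∂π/∂p_{Quill} = 308 − 6p_{Quill} + 2p_{Folio} = 0 ⇒ p_{Quill} = 154/3 + (1/3)p_{Folio}.
At p_{Folio} = 86: p_{Quill} = 154/3 + (1/3)·86 = 80.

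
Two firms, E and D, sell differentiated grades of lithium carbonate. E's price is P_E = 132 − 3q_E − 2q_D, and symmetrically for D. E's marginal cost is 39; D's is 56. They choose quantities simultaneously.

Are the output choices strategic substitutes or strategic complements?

Firm E's profit: π = q_E(132 − 3q_E − 2q_D) − 39q_E.
∂π/∂q_E = 93 − 6q_E − 2q_D = 0 ⇒ q_E = 15.5 − (1/3)q_D.
The best-response slope dq_E/dq_D = −1/3 < 0: the reaction function is downward-sloping, so the choices are strategic substitutes.

strategic substitutes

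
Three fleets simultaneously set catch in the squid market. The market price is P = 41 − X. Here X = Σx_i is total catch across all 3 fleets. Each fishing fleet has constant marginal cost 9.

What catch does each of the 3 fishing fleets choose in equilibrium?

A representative fishing fleet's profit is π_i = x_i(41 − X) − 9x_i, with X = x_i + Σ_{j≠i} x_j.
First-order condition: 32 − 2x_i − Σ_{j≠i} x_j = 0.
Imposing symmetry (x_j = x for all j) turns Σ_{j≠i} x_j into 2x, so 32 = 4x and x = 8.

8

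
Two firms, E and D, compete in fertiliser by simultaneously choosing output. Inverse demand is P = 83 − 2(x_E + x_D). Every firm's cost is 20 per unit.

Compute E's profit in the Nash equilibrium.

220.5

Firm E's profit: π = x_E(83 − 2(x_E + x_D)) − 20x_E.
∂π/∂x_E = 63 − 4x_E − 2x_D = 0, so x_E = 15.75 − 0.5x_D.
The game is symmetric, so in equilibrium x_D = x_E: the reaction function gives 1.5x_E = 15.75, hence x_E = 10.5.
Price P = 83 − 2·21 = 41.
E's profit: (41 − 20)·10.5 = 220.5.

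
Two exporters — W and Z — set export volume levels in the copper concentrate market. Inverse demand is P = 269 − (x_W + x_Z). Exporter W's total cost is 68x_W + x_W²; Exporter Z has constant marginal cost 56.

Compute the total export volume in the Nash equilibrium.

Exporter W's profit: π = x_W(269 − (x_W + x_Z)) − 68x_W − x_W².
∂π/∂x_W = 201 − 4x_W − x_Z = 0, so x_W = 50.25 − 0.25x_Z.
For Z: ∂π/∂x_Z = 213 − 2x_Z − x_W = 0 ⇒ x_Z = 106.5 − 0.5x_W.
Plugging x_Z into W's best response: x_W = 50.25 − 0.25(106.5 − 0.5x_W) ⇒ 0.875x_W = 23.625, so x_W = 27.
Then x_Z = 106.5 − 0.5·27 = 93.
Total export volume: 27 + 93 = 120.

120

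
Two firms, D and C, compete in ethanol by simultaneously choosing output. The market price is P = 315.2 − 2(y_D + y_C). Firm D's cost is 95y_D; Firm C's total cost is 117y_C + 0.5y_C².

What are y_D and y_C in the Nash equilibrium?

44.0375, 22.025

Firm D's profit: π = y_D(315.2 − 2(y_D + y_C)) − 95y_D.
∂π/∂y_D = 220.2 − 4y_D − 2y_C = 0, so y_D = 55.05 − 0.5y_C.
For C: ∂π/∂y_C = 198.2 − 5y_C − 2y_D = 0 ⇒ y_C = 39.64 − 0.4y_D.
Plugging y_C into D's best response: y_D = 55.05 − 0.5(39.64 − 0.4y_D) ⇒ 0.8y_D = 35.23, so y_D = 44.0375.
Then y_C = 39.64 − 0.4·44.0375 = 22.025.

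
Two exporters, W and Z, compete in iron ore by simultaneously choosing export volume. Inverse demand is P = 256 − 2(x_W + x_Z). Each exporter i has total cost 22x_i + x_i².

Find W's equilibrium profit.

Exporter W's profit: π = x_W(256 − 2(x_W + x_Z)) − 22x_W − x_W².
∂π/∂x_W = 234 − 6x_W − 2x_Z = 0, so x_W = 39 − (1/3)x_Z.
Setting x_W = x_Z in the reaction function: x_W = 39 − (1/3)x_W, so x_W = 39 / (4/3) = 29.25.
Price P = 256 − 2·58.5 = 139.
W's profit: (139 − 22)·29.25 − (29.25)² = 2566.6875.

2566.6875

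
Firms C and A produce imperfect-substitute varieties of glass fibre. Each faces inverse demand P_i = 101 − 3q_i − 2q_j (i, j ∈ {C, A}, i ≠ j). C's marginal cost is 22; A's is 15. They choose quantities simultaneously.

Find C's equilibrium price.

50.3125

Firm C's profit: π = q_C(101 − 3q_C − 2q_A) − 22q_C.
∂π/∂q_C = 79 − 6q_C − 2q_A = 0 ⇒ q_C = 79/6 − (1/3)q_A.
Similarly q_A = 43/3 − (1/3)q_C.
Solving the two reaction functions simultaneously: (1 − (−1/3)(−1/3))q_C = 79/6 − (1/3)·(43/3), so (8/9)q_C = 151/18 and q_C = 9.4375.
Then q_A = 43/3 − (1/3)·9.4375 = 11.1875.
P_C = 101 − 3·9.4375 − 2·11.1875 = 50.3125.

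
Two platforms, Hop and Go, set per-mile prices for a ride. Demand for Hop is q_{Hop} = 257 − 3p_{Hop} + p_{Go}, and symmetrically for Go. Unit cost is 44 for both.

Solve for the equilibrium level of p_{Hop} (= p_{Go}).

Hop's profit: π = (p_{Hop} − 44)(257 − 3p_{Hop} + p_{Go}).
∂π/∂p_{Hop} = 389 − 6p_{Hop} + p_{Go} = 0 ⇒ p_{Hop} = 389/6 + (1/6)p_{Go}.
The game is symmetric, so in equilibrium p_{Go} = p_{Hop}: the reaction function gives (5/6)p_{Hop} = 389/6, hence p_{Hop} = 77.8.

77.8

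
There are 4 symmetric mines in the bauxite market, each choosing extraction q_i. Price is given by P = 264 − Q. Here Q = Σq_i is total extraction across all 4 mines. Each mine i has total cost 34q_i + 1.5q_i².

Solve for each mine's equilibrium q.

28.75

A representative mine's profit is π_i = q_i(264 − Q) − 34q_i − 1.5q_i², with Q = q_i + Σ_{j≠i} q_j.
First-order condition: 230 − 5q_i − Σ_{j≠i} q_j = 0.
In a symmetric equilibrium every mine chooses the same q, so Σ_{j≠i} q_j = 3q. The condition becomes 230 − 8q = 0, giving q = 230/8 = 28.75.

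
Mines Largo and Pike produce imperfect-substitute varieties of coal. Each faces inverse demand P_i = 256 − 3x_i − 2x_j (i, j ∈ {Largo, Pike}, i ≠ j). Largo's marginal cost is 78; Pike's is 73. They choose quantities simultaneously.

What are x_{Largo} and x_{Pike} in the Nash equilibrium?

21.9375, 23.1875

Mine Largo's profit: π = x_{Largo}(256 − 3x_{Largo} − 2x_{Pike}) − 78x_{Largo}.
∂π/∂x_{Largo} = 178 − 6x_{Largo} − 2x_{Pike} = 0 ⇒ x_{Largo} = 89/3 − (1/3)x_{Pike}.
Similarly x_{Pike} = 30.5 − (1/3)x_{Largo}.
Substituting the second reaction function into the first: x_{Largo} = 89/3 − (1/3)(30.5 − (1/3)x_{Largo}), which gives (8/9)x_{Largo} = 19.5 ⇒ x_{Largo} = 21.9375.
Then x_{Pike} = 30.5 − (1/3)·21.9375 = 23.1875.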